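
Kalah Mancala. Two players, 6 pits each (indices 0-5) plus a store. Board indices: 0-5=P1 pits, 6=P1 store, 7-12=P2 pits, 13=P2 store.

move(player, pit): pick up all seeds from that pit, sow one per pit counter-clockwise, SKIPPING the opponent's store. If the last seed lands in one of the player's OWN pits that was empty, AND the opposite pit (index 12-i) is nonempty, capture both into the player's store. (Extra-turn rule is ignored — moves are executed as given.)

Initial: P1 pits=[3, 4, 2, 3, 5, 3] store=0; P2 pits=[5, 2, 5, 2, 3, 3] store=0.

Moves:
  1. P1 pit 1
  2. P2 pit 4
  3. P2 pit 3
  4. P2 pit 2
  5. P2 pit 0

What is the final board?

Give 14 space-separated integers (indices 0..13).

Answer: 5 0 3 4 6 4 0 0 3 1 2 3 7 2

Derivation:
Move 1: P1 pit1 -> P1=[3,0,3,4,6,4](0) P2=[5,2,5,2,3,3](0)
Move 2: P2 pit4 -> P1=[4,0,3,4,6,4](0) P2=[5,2,5,2,0,4](1)
Move 3: P2 pit3 -> P1=[4,0,3,4,6,4](0) P2=[5,2,5,0,1,5](1)
Move 4: P2 pit2 -> P1=[5,0,3,4,6,4](0) P2=[5,2,0,1,2,6](2)
Move 5: P2 pit0 -> P1=[5,0,3,4,6,4](0) P2=[0,3,1,2,3,7](2)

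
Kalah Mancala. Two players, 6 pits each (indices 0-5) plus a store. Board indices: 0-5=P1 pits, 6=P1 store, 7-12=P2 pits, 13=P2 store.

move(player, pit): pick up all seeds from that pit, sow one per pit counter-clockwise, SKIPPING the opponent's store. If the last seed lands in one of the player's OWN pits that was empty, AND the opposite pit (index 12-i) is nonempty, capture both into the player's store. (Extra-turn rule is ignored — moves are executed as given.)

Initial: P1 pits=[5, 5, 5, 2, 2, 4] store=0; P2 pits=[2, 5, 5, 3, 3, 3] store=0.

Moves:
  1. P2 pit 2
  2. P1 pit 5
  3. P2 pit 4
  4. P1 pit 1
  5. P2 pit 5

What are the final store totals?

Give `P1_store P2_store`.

Answer: 2 3

Derivation:
Move 1: P2 pit2 -> P1=[6,5,5,2,2,4](0) P2=[2,5,0,4,4,4](1)
Move 2: P1 pit5 -> P1=[6,5,5,2,2,0](1) P2=[3,6,1,4,4,4](1)
Move 3: P2 pit4 -> P1=[7,6,5,2,2,0](1) P2=[3,6,1,4,0,5](2)
Move 4: P1 pit1 -> P1=[7,0,6,3,3,1](2) P2=[4,6,1,4,0,5](2)
Move 5: P2 pit5 -> P1=[8,1,7,4,3,1](2) P2=[4,6,1,4,0,0](3)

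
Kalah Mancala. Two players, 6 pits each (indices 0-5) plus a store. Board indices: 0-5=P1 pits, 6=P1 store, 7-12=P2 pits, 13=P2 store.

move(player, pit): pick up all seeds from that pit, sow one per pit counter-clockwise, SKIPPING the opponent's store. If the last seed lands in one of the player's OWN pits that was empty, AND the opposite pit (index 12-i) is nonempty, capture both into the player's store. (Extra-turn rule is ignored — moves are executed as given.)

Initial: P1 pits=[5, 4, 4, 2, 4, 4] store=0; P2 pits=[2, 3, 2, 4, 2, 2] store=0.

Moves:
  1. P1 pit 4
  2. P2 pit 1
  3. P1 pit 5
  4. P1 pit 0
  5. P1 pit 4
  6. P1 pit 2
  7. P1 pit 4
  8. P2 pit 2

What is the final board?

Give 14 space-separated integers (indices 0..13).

Move 1: P1 pit4 -> P1=[5,4,4,2,0,5](1) P2=[3,4,2,4,2,2](0)
Move 2: P2 pit1 -> P1=[5,4,4,2,0,5](1) P2=[3,0,3,5,3,3](0)
Move 3: P1 pit5 -> P1=[5,4,4,2,0,0](2) P2=[4,1,4,6,3,3](0)
Move 4: P1 pit0 -> P1=[0,5,5,3,1,0](7) P2=[0,1,4,6,3,3](0)
Move 5: P1 pit4 -> P1=[0,5,5,3,0,1](7) P2=[0,1,4,6,3,3](0)
Move 6: P1 pit2 -> P1=[0,5,0,4,1,2](8) P2=[1,1,4,6,3,3](0)
Move 7: P1 pit4 -> P1=[0,5,0,4,0,3](8) P2=[1,1,4,6,3,3](0)
Move 8: P2 pit2 -> P1=[0,5,0,4,0,3](8) P2=[1,1,0,7,4,4](1)

Answer: 0 5 0 4 0 3 8 1 1 0 7 4 4 1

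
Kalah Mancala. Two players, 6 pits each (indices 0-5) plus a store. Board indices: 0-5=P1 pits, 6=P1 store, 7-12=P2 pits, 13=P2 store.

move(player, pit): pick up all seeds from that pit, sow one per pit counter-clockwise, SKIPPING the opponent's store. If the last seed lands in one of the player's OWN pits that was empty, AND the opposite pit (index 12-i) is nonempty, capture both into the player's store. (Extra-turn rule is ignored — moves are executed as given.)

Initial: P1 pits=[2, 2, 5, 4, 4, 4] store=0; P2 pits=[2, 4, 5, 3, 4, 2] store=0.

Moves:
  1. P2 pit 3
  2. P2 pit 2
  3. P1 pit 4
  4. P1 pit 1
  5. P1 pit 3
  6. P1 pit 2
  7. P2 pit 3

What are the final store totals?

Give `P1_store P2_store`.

Move 1: P2 pit3 -> P1=[2,2,5,4,4,4](0) P2=[2,4,5,0,5,3](1)
Move 2: P2 pit2 -> P1=[3,2,5,4,4,4](0) P2=[2,4,0,1,6,4](2)
Move 3: P1 pit4 -> P1=[3,2,5,4,0,5](1) P2=[3,5,0,1,6,4](2)
Move 4: P1 pit1 -> P1=[3,0,6,5,0,5](1) P2=[3,5,0,1,6,4](2)
Move 5: P1 pit3 -> P1=[3,0,6,0,1,6](2) P2=[4,6,0,1,6,4](2)
Move 6: P1 pit2 -> P1=[3,0,0,1,2,7](3) P2=[5,7,0,1,6,4](2)
Move 7: P2 pit3 -> P1=[3,0,0,1,2,7](3) P2=[5,7,0,0,7,4](2)

Answer: 3 2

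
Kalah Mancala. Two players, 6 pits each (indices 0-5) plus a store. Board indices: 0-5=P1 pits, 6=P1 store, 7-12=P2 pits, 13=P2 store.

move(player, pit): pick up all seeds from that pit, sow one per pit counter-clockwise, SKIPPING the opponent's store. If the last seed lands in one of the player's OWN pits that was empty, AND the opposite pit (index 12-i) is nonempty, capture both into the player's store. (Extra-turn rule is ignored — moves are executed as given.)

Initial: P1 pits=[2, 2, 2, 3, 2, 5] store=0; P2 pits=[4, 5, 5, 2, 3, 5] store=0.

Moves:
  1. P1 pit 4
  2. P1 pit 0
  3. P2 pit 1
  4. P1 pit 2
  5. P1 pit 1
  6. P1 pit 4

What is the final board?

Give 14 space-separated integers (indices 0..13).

Answer: 0 0 1 5 0 8 2 4 0 6 3 4 6 1

Derivation:
Move 1: P1 pit4 -> P1=[2,2,2,3,0,6](1) P2=[4,5,5,2,3,5](0)
Move 2: P1 pit0 -> P1=[0,3,3,3,0,6](1) P2=[4,5,5,2,3,5](0)
Move 3: P2 pit1 -> P1=[0,3,3,3,0,6](1) P2=[4,0,6,3,4,6](1)
Move 4: P1 pit2 -> P1=[0,3,0,4,1,7](1) P2=[4,0,6,3,4,6](1)
Move 5: P1 pit1 -> P1=[0,0,1,5,2,7](1) P2=[4,0,6,3,4,6](1)
Move 6: P1 pit4 -> P1=[0,0,1,5,0,8](2) P2=[4,0,6,3,4,6](1)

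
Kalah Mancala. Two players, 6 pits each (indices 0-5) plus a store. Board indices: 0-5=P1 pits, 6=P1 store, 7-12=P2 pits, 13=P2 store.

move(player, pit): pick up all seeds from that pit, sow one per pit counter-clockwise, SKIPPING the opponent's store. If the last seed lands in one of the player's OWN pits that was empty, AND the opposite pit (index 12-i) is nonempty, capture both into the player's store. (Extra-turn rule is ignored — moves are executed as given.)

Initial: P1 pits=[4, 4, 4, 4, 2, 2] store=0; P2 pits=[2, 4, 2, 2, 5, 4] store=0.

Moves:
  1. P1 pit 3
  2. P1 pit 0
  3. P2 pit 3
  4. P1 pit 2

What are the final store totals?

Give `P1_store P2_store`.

Answer: 2 0

Derivation:
Move 1: P1 pit3 -> P1=[4,4,4,0,3,3](1) P2=[3,4,2,2,5,4](0)
Move 2: P1 pit0 -> P1=[0,5,5,1,4,3](1) P2=[3,4,2,2,5,4](0)
Move 3: P2 pit3 -> P1=[0,5,5,1,4,3](1) P2=[3,4,2,0,6,5](0)
Move 4: P1 pit2 -> P1=[0,5,0,2,5,4](2) P2=[4,4,2,0,6,5](0)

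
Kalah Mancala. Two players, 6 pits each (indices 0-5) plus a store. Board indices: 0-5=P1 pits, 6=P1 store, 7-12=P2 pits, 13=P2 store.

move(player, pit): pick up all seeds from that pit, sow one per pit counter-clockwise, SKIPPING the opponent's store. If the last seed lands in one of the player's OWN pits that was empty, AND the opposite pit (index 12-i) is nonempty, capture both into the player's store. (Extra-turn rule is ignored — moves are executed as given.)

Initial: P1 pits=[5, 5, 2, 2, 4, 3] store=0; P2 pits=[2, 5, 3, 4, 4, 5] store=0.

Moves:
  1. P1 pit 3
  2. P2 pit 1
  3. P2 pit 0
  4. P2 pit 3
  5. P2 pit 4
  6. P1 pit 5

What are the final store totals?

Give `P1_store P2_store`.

Answer: 1 3

Derivation:
Move 1: P1 pit3 -> P1=[5,5,2,0,5,4](0) P2=[2,5,3,4,4,5](0)
Move 2: P2 pit1 -> P1=[5,5,2,0,5,4](0) P2=[2,0,4,5,5,6](1)
Move 3: P2 pit0 -> P1=[5,5,2,0,5,4](0) P2=[0,1,5,5,5,6](1)
Move 4: P2 pit3 -> P1=[6,6,2,0,5,4](0) P2=[0,1,5,0,6,7](2)
Move 5: P2 pit4 -> P1=[7,7,3,1,5,4](0) P2=[0,1,5,0,0,8](3)
Move 6: P1 pit5 -> P1=[7,7,3,1,5,0](1) P2=[1,2,6,0,0,8](3)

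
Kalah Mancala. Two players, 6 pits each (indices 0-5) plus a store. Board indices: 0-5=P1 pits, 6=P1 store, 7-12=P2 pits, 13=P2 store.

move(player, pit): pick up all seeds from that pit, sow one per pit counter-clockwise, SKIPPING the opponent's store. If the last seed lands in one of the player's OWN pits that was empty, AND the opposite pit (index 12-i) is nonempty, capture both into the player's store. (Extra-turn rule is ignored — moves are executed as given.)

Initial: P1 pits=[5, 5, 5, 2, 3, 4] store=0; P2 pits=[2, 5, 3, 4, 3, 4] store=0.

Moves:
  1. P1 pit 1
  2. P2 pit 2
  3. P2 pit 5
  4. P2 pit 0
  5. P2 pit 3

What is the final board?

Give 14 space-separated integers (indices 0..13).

Move 1: P1 pit1 -> P1=[5,0,6,3,4,5](1) P2=[2,5,3,4,3,4](0)
Move 2: P2 pit2 -> P1=[5,0,6,3,4,5](1) P2=[2,5,0,5,4,5](0)
Move 3: P2 pit5 -> P1=[6,1,7,4,4,5](1) P2=[2,5,0,5,4,0](1)
Move 4: P2 pit0 -> P1=[6,1,7,0,4,5](1) P2=[0,6,0,5,4,0](6)
Move 5: P2 pit3 -> P1=[7,2,7,0,4,5](1) P2=[0,6,0,0,5,1](7)

Answer: 7 2 7 0 4 5 1 0 6 0 0 5 1 7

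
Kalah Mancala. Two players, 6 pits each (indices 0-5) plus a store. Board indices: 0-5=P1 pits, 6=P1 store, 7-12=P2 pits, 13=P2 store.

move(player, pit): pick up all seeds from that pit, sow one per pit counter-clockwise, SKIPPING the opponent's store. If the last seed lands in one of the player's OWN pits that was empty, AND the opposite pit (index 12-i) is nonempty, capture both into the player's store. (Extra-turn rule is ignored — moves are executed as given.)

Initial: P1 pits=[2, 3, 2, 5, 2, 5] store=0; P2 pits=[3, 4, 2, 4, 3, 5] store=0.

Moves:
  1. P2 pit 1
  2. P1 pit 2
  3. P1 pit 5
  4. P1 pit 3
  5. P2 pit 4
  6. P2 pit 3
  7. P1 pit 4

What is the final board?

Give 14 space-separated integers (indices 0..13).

Answer: 4 5 1 0 0 2 3 6 3 5 0 1 8 2

Derivation:
Move 1: P2 pit1 -> P1=[2,3,2,5,2,5](0) P2=[3,0,3,5,4,6](0)
Move 2: P1 pit2 -> P1=[2,3,0,6,3,5](0) P2=[3,0,3,5,4,6](0)
Move 3: P1 pit5 -> P1=[2,3,0,6,3,0](1) P2=[4,1,4,6,4,6](0)
Move 4: P1 pit3 -> P1=[2,3,0,0,4,1](2) P2=[5,2,5,6,4,6](0)
Move 5: P2 pit4 -> P1=[3,4,0,0,4,1](2) P2=[5,2,5,6,0,7](1)
Move 6: P2 pit3 -> P1=[4,5,1,0,4,1](2) P2=[5,2,5,0,1,8](2)
Move 7: P1 pit4 -> P1=[4,5,1,0,0,2](3) P2=[6,3,5,0,1,8](2)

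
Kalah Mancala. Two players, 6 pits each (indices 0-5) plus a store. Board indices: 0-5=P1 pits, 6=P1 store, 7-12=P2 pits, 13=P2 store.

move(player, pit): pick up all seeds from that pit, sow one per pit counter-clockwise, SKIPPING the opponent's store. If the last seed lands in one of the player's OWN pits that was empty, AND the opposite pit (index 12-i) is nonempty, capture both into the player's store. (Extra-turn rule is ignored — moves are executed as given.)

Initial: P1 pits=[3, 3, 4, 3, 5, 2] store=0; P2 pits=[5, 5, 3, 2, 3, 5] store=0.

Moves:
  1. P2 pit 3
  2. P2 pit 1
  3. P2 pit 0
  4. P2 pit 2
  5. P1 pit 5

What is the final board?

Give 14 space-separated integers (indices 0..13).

Move 1: P2 pit3 -> P1=[3,3,4,3,5,2](0) P2=[5,5,3,0,4,6](0)
Move 2: P2 pit1 -> P1=[3,3,4,3,5,2](0) P2=[5,0,4,1,5,7](1)
Move 3: P2 pit0 -> P1=[3,3,4,3,5,2](0) P2=[0,1,5,2,6,8](1)
Move 4: P2 pit2 -> P1=[4,3,4,3,5,2](0) P2=[0,1,0,3,7,9](2)
Move 5: P1 pit5 -> P1=[4,3,4,3,5,0](1) P2=[1,1,0,3,7,9](2)

Answer: 4 3 4 3 5 0 1 1 1 0 3 7 9 2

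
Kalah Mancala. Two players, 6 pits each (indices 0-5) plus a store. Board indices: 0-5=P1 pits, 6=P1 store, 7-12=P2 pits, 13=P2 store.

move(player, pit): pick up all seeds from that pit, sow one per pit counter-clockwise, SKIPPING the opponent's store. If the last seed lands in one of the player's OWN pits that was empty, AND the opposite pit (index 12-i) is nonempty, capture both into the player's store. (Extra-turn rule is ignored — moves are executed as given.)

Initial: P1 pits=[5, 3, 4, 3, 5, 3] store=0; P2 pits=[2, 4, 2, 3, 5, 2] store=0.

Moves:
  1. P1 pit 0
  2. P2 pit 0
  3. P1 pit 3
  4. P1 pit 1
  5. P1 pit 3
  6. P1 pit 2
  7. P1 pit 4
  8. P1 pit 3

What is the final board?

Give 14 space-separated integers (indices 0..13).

Answer: 1 0 0 0 0 8 18 3 0 4 4 0 3 0

Derivation:
Move 1: P1 pit0 -> P1=[0,4,5,4,6,4](0) P2=[2,4,2,3,5,2](0)
Move 2: P2 pit0 -> P1=[0,4,5,4,6,4](0) P2=[0,5,3,3,5,2](0)
Move 3: P1 pit3 -> P1=[0,4,5,0,7,5](1) P2=[1,5,3,3,5,2](0)
Move 4: P1 pit1 -> P1=[0,0,6,1,8,6](1) P2=[1,5,3,3,5,2](0)
Move 5: P1 pit3 -> P1=[0,0,6,0,9,6](1) P2=[1,5,3,3,5,2](0)
Move 6: P1 pit2 -> P1=[0,0,0,1,10,7](2) P2=[2,6,3,3,5,2](0)
Move 7: P1 pit4 -> P1=[1,0,0,1,0,8](10) P2=[3,7,4,4,0,3](0)
Move 8: P1 pit3 -> P1=[1,0,0,0,0,8](18) P2=[3,0,4,4,0,3](0)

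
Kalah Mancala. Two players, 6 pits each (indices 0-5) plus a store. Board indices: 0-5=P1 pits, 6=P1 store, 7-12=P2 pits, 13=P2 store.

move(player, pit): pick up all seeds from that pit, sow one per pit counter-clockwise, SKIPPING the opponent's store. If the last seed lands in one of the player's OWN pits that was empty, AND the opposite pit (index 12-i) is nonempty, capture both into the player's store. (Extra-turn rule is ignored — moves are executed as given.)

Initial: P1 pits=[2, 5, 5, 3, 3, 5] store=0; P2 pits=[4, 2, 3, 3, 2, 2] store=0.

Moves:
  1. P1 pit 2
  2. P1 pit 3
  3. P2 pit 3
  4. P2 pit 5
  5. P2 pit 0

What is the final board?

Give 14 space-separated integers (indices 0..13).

Move 1: P1 pit2 -> P1=[2,5,0,4,4,6](1) P2=[5,2,3,3,2,2](0)
Move 2: P1 pit3 -> P1=[2,5,0,0,5,7](2) P2=[6,2,3,3,2,2](0)
Move 3: P2 pit3 -> P1=[2,5,0,0,5,7](2) P2=[6,2,3,0,3,3](1)
Move 4: P2 pit5 -> P1=[3,6,0,0,5,7](2) P2=[6,2,3,0,3,0](2)
Move 5: P2 pit0 -> P1=[3,6,0,0,5,7](2) P2=[0,3,4,1,4,1](3)

Answer: 3 6 0 0 5 7 2 0 3 4 1 4 1 3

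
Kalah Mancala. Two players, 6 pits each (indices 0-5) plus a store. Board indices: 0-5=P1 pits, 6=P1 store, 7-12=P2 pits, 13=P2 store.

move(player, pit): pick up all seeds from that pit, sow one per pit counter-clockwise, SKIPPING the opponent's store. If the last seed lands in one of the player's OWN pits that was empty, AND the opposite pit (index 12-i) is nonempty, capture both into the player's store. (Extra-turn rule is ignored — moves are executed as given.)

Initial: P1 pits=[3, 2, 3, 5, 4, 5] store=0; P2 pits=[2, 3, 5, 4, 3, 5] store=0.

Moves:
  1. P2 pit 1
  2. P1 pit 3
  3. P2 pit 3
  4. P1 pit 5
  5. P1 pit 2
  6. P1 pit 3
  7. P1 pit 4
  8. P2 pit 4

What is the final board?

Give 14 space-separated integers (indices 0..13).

Answer: 5 4 1 1 1 1 8 1 3 8 2 0 7 2

Derivation:
Move 1: P2 pit1 -> P1=[3,2,3,5,4,5](0) P2=[2,0,6,5,4,5](0)
Move 2: P1 pit3 -> P1=[3,2,3,0,5,6](1) P2=[3,1,6,5,4,5](0)
Move 3: P2 pit3 -> P1=[4,3,3,0,5,6](1) P2=[3,1,6,0,5,6](1)
Move 4: P1 pit5 -> P1=[4,3,3,0,5,0](2) P2=[4,2,7,1,6,6](1)
Move 5: P1 pit2 -> P1=[4,3,0,1,6,0](7) P2=[0,2,7,1,6,6](1)
Move 6: P1 pit3 -> P1=[4,3,0,0,7,0](7) P2=[0,2,7,1,6,6](1)
Move 7: P1 pit4 -> P1=[4,3,0,0,0,1](8) P2=[1,3,8,2,7,6](1)
Move 8: P2 pit4 -> P1=[5,4,1,1,1,1](8) P2=[1,3,8,2,0,7](2)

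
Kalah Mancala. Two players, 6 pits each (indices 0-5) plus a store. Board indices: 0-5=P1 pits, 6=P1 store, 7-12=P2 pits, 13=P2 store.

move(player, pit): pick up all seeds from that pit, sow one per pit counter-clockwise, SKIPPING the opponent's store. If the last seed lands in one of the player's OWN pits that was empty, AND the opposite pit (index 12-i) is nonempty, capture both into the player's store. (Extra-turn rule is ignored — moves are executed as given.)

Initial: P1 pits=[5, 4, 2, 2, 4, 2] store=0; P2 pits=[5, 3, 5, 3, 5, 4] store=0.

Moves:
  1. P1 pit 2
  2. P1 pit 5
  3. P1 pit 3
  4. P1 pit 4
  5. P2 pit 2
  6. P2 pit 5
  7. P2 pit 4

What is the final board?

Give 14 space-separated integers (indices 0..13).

Answer: 8 7 2 2 0 2 3 7 4 0 5 0 1 3

Derivation:
Move 1: P1 pit2 -> P1=[5,4,0,3,5,2](0) P2=[5,3,5,3,5,4](0)
Move 2: P1 pit5 -> P1=[5,4,0,3,5,0](1) P2=[6,3,5,3,5,4](0)
Move 3: P1 pit3 -> P1=[5,4,0,0,6,1](2) P2=[6,3,5,3,5,4](0)
Move 4: P1 pit4 -> P1=[5,4,0,0,0,2](3) P2=[7,4,6,4,5,4](0)
Move 5: P2 pit2 -> P1=[6,5,0,0,0,2](3) P2=[7,4,0,5,6,5](1)
Move 6: P2 pit5 -> P1=[7,6,1,1,0,2](3) P2=[7,4,0,5,6,0](2)
Move 7: P2 pit4 -> P1=[8,7,2,2,0,2](3) P2=[7,4,0,5,0,1](3)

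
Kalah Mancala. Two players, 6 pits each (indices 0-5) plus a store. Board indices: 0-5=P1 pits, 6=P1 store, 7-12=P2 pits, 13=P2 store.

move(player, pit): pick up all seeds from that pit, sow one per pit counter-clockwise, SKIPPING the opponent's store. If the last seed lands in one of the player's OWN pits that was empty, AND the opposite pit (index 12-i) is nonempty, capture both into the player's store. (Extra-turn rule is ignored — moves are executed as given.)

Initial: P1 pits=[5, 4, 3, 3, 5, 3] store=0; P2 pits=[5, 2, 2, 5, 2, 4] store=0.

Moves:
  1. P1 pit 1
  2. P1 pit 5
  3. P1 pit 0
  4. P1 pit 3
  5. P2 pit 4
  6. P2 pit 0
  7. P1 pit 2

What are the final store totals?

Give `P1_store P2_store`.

Move 1: P1 pit1 -> P1=[5,0,4,4,6,4](0) P2=[5,2,2,5,2,4](0)
Move 2: P1 pit5 -> P1=[5,0,4,4,6,0](1) P2=[6,3,3,5,2,4](0)
Move 3: P1 pit0 -> P1=[0,1,5,5,7,0](8) P2=[0,3,3,5,2,4](0)
Move 4: P1 pit3 -> P1=[0,1,5,0,8,1](9) P2=[1,4,3,5,2,4](0)
Move 5: P2 pit4 -> P1=[0,1,5,0,8,1](9) P2=[1,4,3,5,0,5](1)
Move 6: P2 pit0 -> P1=[0,1,5,0,8,1](9) P2=[0,5,3,5,0,5](1)
Move 7: P1 pit2 -> P1=[0,1,0,1,9,2](10) P2=[1,5,3,5,0,5](1)

Answer: 10 1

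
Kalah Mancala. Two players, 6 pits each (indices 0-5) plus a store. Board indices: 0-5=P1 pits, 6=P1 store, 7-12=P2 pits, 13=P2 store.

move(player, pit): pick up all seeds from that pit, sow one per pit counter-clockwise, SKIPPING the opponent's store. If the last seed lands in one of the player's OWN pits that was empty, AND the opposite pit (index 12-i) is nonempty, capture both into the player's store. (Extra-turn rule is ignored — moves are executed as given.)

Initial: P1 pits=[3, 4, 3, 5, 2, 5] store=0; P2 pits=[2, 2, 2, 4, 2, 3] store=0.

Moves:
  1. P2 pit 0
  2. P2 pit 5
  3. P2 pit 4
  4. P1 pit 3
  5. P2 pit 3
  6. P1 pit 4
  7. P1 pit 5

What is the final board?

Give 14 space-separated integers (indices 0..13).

Answer: 5 5 3 0 0 0 3 3 5 4 1 2 3 3

Derivation:
Move 1: P2 pit0 -> P1=[3,4,3,5,2,5](0) P2=[0,3,3,4,2,3](0)
Move 2: P2 pit5 -> P1=[4,5,3,5,2,5](0) P2=[0,3,3,4,2,0](1)
Move 3: P2 pit4 -> P1=[4,5,3,5,2,5](0) P2=[0,3,3,4,0,1](2)
Move 4: P1 pit3 -> P1=[4,5,3,0,3,6](1) P2=[1,4,3,4,0,1](2)
Move 5: P2 pit3 -> P1=[5,5,3,0,3,6](1) P2=[1,4,3,0,1,2](3)
Move 6: P1 pit4 -> P1=[5,5,3,0,0,7](2) P2=[2,4,3,0,1,2](3)
Move 7: P1 pit5 -> P1=[5,5,3,0,0,0](3) P2=[3,5,4,1,2,3](3)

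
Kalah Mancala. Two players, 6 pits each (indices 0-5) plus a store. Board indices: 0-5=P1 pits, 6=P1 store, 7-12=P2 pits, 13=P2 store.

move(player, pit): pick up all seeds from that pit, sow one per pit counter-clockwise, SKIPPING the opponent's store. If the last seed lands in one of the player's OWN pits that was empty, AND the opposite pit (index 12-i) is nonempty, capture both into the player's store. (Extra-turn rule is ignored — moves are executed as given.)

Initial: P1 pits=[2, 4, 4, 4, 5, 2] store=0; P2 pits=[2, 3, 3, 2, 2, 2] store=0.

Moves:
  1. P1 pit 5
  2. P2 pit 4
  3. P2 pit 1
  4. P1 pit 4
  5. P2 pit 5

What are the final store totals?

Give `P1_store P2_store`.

Answer: 2 7

Derivation:
Move 1: P1 pit5 -> P1=[2,4,4,4,5,0](1) P2=[3,3,3,2,2,2](0)
Move 2: P2 pit4 -> P1=[2,4,4,4,5,0](1) P2=[3,3,3,2,0,3](1)
Move 3: P2 pit1 -> P1=[2,0,4,4,5,0](1) P2=[3,0,4,3,0,3](6)
Move 4: P1 pit4 -> P1=[2,0,4,4,0,1](2) P2=[4,1,5,3,0,3](6)
Move 5: P2 pit5 -> P1=[3,1,4,4,0,1](2) P2=[4,1,5,3,0,0](7)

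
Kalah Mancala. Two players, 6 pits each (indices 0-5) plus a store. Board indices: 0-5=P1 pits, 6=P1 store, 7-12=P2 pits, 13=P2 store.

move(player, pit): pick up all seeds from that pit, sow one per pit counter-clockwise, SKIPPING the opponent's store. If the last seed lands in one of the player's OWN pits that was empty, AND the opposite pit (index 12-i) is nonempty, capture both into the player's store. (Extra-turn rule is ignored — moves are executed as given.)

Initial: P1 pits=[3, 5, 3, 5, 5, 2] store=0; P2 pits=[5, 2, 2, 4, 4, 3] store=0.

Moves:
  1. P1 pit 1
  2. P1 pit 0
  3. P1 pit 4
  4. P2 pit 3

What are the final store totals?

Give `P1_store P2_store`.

Answer: 2 1

Derivation:
Move 1: P1 pit1 -> P1=[3,0,4,6,6,3](1) P2=[5,2,2,4,4,3](0)
Move 2: P1 pit0 -> P1=[0,1,5,7,6,3](1) P2=[5,2,2,4,4,3](0)
Move 3: P1 pit4 -> P1=[0,1,5,7,0,4](2) P2=[6,3,3,5,4,3](0)
Move 4: P2 pit3 -> P1=[1,2,5,7,0,4](2) P2=[6,3,3,0,5,4](1)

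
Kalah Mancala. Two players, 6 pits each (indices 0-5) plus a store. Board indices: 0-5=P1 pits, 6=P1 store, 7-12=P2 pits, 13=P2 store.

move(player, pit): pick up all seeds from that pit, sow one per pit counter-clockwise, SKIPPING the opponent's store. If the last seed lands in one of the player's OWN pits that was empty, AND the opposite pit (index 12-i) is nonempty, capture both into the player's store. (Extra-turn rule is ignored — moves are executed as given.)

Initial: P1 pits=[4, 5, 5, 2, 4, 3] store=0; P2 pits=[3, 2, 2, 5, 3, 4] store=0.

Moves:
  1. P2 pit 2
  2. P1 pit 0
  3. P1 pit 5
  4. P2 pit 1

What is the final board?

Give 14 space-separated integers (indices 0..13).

Move 1: P2 pit2 -> P1=[4,5,5,2,4,3](0) P2=[3,2,0,6,4,4](0)
Move 2: P1 pit0 -> P1=[0,6,6,3,5,3](0) P2=[3,2,0,6,4,4](0)
Move 3: P1 pit5 -> P1=[0,6,6,3,5,0](1) P2=[4,3,0,6,4,4](0)
Move 4: P2 pit1 -> P1=[0,6,6,3,5,0](1) P2=[4,0,1,7,5,4](0)

Answer: 0 6 6 3 5 0 1 4 0 1 7 5 4 0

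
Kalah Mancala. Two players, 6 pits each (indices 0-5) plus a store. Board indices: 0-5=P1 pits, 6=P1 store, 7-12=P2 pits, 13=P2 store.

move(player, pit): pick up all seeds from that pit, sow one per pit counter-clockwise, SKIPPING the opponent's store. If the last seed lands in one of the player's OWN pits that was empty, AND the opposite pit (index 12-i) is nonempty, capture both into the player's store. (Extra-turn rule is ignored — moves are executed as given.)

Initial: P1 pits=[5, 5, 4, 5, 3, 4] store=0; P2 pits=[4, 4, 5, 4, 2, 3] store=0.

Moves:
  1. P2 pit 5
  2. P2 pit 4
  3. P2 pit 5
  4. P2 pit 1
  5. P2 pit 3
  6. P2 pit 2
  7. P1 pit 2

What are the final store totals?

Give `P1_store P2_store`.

Move 1: P2 pit5 -> P1=[6,6,4,5,3,4](0) P2=[4,4,5,4,2,0](1)
Move 2: P2 pit4 -> P1=[6,6,4,5,3,4](0) P2=[4,4,5,4,0,1](2)
Move 3: P2 pit5 -> P1=[6,6,4,5,3,4](0) P2=[4,4,5,4,0,0](3)
Move 4: P2 pit1 -> P1=[0,6,4,5,3,4](0) P2=[4,0,6,5,1,0](10)
Move 5: P2 pit3 -> P1=[1,7,4,5,3,4](0) P2=[4,0,6,0,2,1](11)
Move 6: P2 pit2 -> P1=[2,8,4,5,3,4](0) P2=[4,0,0,1,3,2](12)
Move 7: P1 pit2 -> P1=[2,8,0,6,4,5](1) P2=[4,0,0,1,3,2](12)

Answer: 1 12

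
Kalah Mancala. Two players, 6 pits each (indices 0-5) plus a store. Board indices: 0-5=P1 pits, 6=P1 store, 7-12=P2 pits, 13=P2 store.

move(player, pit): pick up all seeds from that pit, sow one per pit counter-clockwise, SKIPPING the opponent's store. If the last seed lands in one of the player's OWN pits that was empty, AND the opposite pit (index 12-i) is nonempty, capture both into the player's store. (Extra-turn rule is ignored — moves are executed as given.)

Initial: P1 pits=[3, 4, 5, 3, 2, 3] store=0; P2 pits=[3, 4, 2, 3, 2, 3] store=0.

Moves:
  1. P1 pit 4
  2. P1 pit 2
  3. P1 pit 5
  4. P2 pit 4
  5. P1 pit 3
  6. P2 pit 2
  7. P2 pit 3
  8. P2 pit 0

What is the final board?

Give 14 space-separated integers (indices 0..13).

Move 1: P1 pit4 -> P1=[3,4,5,3,0,4](1) P2=[3,4,2,3,2,3](0)
Move 2: P1 pit2 -> P1=[3,4,0,4,1,5](2) P2=[4,4,2,3,2,3](0)
Move 3: P1 pit5 -> P1=[3,4,0,4,1,0](3) P2=[5,5,3,4,2,3](0)
Move 4: P2 pit4 -> P1=[3,4,0,4,1,0](3) P2=[5,5,3,4,0,4](1)
Move 5: P1 pit3 -> P1=[3,4,0,0,2,1](4) P2=[6,5,3,4,0,4](1)
Move 6: P2 pit2 -> P1=[3,4,0,0,2,1](4) P2=[6,5,0,5,1,5](1)
Move 7: P2 pit3 -> P1=[4,5,0,0,2,1](4) P2=[6,5,0,0,2,6](2)
Move 8: P2 pit0 -> P1=[4,5,0,0,2,1](4) P2=[0,6,1,1,3,7](3)

Answer: 4 5 0 0 2 1 4 0 6 1 1 3 7 3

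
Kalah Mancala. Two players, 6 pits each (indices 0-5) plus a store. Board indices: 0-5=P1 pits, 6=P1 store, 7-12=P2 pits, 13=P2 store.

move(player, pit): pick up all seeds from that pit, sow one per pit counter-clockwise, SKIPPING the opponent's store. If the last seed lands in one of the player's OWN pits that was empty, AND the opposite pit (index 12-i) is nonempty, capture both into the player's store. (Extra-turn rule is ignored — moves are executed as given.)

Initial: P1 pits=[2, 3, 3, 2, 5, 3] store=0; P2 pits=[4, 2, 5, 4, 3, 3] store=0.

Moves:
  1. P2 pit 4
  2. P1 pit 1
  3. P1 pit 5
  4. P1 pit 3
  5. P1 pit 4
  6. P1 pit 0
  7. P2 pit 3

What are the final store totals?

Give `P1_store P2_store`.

Move 1: P2 pit4 -> P1=[3,3,3,2,5,3](0) P2=[4,2,5,4,0,4](1)
Move 2: P1 pit1 -> P1=[3,0,4,3,6,3](0) P2=[4,2,5,4,0,4](1)
Move 3: P1 pit5 -> P1=[3,0,4,3,6,0](1) P2=[5,3,5,4,0,4](1)
Move 4: P1 pit3 -> P1=[3,0,4,0,7,1](2) P2=[5,3,5,4,0,4](1)
Move 5: P1 pit4 -> P1=[3,0,4,0,0,2](3) P2=[6,4,6,5,1,4](1)
Move 6: P1 pit0 -> P1=[0,1,5,0,0,2](10) P2=[6,4,0,5,1,4](1)
Move 7: P2 pit3 -> P1=[1,2,5,0,0,2](10) P2=[6,4,0,0,2,5](2)

Answer: 10 2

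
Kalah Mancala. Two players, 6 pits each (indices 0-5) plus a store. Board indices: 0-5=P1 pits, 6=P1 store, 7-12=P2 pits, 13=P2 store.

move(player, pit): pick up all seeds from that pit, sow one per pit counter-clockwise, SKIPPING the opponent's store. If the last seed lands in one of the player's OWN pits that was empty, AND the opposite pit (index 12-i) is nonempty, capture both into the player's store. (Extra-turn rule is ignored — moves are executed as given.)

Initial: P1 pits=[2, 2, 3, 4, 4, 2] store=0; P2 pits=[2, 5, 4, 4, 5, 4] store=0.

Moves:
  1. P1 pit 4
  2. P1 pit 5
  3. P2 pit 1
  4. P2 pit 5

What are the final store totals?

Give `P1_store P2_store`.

Answer: 2 2

Derivation:
Move 1: P1 pit4 -> P1=[2,2,3,4,0,3](1) P2=[3,6,4,4,5,4](0)
Move 2: P1 pit5 -> P1=[2,2,3,4,0,0](2) P2=[4,7,4,4,5,4](0)
Move 3: P2 pit1 -> P1=[3,3,3,4,0,0](2) P2=[4,0,5,5,6,5](1)
Move 4: P2 pit5 -> P1=[4,4,4,5,0,0](2) P2=[4,0,5,5,6,0](2)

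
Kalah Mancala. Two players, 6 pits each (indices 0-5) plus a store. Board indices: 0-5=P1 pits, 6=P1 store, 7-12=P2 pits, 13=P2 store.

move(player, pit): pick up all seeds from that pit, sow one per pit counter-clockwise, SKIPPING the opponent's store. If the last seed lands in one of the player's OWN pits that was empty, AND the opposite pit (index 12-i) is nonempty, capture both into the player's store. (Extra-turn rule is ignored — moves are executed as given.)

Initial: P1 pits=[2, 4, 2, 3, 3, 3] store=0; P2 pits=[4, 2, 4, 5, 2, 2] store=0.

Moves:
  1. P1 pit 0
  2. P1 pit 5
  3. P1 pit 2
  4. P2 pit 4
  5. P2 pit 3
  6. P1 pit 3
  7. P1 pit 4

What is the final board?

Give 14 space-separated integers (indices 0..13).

Move 1: P1 pit0 -> P1=[0,5,3,3,3,3](0) P2=[4,2,4,5,2,2](0)
Move 2: P1 pit5 -> P1=[0,5,3,3,3,0](1) P2=[5,3,4,5,2,2](0)
Move 3: P1 pit2 -> P1=[0,5,0,4,4,0](7) P2=[0,3,4,5,2,2](0)
Move 4: P2 pit4 -> P1=[0,5,0,4,4,0](7) P2=[0,3,4,5,0,3](1)
Move 5: P2 pit3 -> P1=[1,6,0,4,4,0](7) P2=[0,3,4,0,1,4](2)
Move 6: P1 pit3 -> P1=[1,6,0,0,5,1](8) P2=[1,3,4,0,1,4](2)
Move 7: P1 pit4 -> P1=[1,6,0,0,0,2](9) P2=[2,4,5,0,1,4](2)

Answer: 1 6 0 0 0 2 9 2 4 5 0 1 4 2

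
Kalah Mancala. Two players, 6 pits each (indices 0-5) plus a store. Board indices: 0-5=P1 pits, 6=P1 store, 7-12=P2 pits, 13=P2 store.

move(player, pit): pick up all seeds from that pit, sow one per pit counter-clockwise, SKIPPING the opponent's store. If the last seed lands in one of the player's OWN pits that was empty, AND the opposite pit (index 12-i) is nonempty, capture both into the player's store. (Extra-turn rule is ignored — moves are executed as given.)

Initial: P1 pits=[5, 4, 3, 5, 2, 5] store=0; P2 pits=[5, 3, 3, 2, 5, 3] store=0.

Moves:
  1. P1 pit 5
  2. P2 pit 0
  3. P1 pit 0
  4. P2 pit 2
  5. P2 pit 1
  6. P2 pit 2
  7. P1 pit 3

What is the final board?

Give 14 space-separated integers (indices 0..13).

Move 1: P1 pit5 -> P1=[5,4,3,5,2,0](1) P2=[6,4,4,3,5,3](0)
Move 2: P2 pit0 -> P1=[5,4,3,5,2,0](1) P2=[0,5,5,4,6,4](1)
Move 3: P1 pit0 -> P1=[0,5,4,6,3,1](1) P2=[0,5,5,4,6,4](1)
Move 4: P2 pit2 -> P1=[1,5,4,6,3,1](1) P2=[0,5,0,5,7,5](2)
Move 5: P2 pit1 -> P1=[1,5,4,6,3,1](1) P2=[0,0,1,6,8,6](3)
Move 6: P2 pit2 -> P1=[1,5,4,6,3,1](1) P2=[0,0,0,7,8,6](3)
Move 7: P1 pit3 -> P1=[1,5,4,0,4,2](2) P2=[1,1,1,7,8,6](3)

Answer: 1 5 4 0 4 2 2 1 1 1 7 8 6 3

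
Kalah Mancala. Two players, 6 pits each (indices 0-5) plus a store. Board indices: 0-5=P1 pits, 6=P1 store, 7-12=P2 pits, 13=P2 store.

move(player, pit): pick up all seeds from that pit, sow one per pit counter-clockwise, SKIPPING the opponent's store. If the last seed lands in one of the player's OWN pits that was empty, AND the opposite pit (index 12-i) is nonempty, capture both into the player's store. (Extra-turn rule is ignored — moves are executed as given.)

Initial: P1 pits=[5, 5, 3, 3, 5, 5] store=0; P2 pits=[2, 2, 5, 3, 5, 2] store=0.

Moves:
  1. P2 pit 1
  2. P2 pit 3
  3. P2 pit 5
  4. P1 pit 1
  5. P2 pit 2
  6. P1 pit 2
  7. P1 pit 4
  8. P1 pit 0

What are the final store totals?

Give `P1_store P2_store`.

Move 1: P2 pit1 -> P1=[5,5,3,3,5,5](0) P2=[2,0,6,4,5,2](0)
Move 2: P2 pit3 -> P1=[6,5,3,3,5,5](0) P2=[2,0,6,0,6,3](1)
Move 3: P2 pit5 -> P1=[7,6,3,3,5,5](0) P2=[2,0,6,0,6,0](2)
Move 4: P1 pit1 -> P1=[7,0,4,4,6,6](1) P2=[3,0,6,0,6,0](2)
Move 5: P2 pit2 -> P1=[8,1,4,4,6,6](1) P2=[3,0,0,1,7,1](3)
Move 6: P1 pit2 -> P1=[8,1,0,5,7,7](2) P2=[3,0,0,1,7,1](3)
Move 7: P1 pit4 -> P1=[8,1,0,5,0,8](3) P2=[4,1,1,2,8,1](3)
Move 8: P1 pit0 -> P1=[0,2,1,6,1,9](4) P2=[5,2,1,2,8,1](3)

Answer: 4 3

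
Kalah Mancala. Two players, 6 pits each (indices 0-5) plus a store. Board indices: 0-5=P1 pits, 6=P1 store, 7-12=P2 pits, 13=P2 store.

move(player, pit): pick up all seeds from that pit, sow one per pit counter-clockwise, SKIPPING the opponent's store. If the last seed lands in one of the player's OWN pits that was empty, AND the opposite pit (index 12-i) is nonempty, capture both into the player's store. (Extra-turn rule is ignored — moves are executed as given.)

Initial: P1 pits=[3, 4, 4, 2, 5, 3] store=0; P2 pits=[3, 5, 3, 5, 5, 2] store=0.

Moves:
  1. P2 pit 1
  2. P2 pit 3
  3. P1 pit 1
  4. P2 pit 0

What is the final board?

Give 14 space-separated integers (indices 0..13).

Answer: 4 0 0 3 6 4 1 0 1 5 0 7 4 9

Derivation:
Move 1: P2 pit1 -> P1=[3,4,4,2,5,3](0) P2=[3,0,4,6,6,3](1)
Move 2: P2 pit3 -> P1=[4,5,5,2,5,3](0) P2=[3,0,4,0,7,4](2)
Move 3: P1 pit1 -> P1=[4,0,6,3,6,4](1) P2=[3,0,4,0,7,4](2)
Move 4: P2 pit0 -> P1=[4,0,0,3,6,4](1) P2=[0,1,5,0,7,4](9)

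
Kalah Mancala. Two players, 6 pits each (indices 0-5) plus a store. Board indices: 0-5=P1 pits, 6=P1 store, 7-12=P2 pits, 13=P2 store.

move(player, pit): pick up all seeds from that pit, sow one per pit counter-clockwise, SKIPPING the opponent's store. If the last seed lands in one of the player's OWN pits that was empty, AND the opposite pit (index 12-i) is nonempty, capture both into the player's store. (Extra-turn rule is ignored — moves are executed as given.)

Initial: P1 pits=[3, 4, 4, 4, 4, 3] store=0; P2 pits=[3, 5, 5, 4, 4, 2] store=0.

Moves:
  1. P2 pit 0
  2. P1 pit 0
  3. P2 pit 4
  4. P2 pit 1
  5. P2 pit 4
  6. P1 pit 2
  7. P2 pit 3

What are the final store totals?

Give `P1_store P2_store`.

Move 1: P2 pit0 -> P1=[3,4,4,4,4,3](0) P2=[0,6,6,5,4,2](0)
Move 2: P1 pit0 -> P1=[0,5,5,5,4,3](0) P2=[0,6,6,5,4,2](0)
Move 3: P2 pit4 -> P1=[1,6,5,5,4,3](0) P2=[0,6,6,5,0,3](1)
Move 4: P2 pit1 -> P1=[2,6,5,5,4,3](0) P2=[0,0,7,6,1,4](2)
Move 5: P2 pit4 -> P1=[2,6,5,5,4,3](0) P2=[0,0,7,6,0,5](2)
Move 6: P1 pit2 -> P1=[2,6,0,6,5,4](1) P2=[1,0,7,6,0,5](2)
Move 7: P2 pit3 -> P1=[3,7,1,6,5,4](1) P2=[1,0,7,0,1,6](3)

Answer: 1 3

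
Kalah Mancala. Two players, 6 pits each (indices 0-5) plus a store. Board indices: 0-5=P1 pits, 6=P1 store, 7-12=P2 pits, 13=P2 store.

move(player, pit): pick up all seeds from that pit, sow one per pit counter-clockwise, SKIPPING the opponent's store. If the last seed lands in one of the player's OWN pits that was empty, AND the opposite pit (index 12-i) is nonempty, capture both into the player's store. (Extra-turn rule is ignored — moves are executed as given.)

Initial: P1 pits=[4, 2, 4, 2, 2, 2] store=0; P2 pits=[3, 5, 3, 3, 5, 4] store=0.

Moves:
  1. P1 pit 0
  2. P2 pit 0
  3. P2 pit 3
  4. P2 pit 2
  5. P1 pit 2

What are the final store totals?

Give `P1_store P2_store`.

Answer: 1 2

Derivation:
Move 1: P1 pit0 -> P1=[0,3,5,3,3,2](0) P2=[3,5,3,3,5,4](0)
Move 2: P2 pit0 -> P1=[0,3,5,3,3,2](0) P2=[0,6,4,4,5,4](0)
Move 3: P2 pit3 -> P1=[1,3,5,3,3,2](0) P2=[0,6,4,0,6,5](1)
Move 4: P2 pit2 -> P1=[1,3,5,3,3,2](0) P2=[0,6,0,1,7,6](2)
Move 5: P1 pit2 -> P1=[1,3,0,4,4,3](1) P2=[1,6,0,1,7,6](2)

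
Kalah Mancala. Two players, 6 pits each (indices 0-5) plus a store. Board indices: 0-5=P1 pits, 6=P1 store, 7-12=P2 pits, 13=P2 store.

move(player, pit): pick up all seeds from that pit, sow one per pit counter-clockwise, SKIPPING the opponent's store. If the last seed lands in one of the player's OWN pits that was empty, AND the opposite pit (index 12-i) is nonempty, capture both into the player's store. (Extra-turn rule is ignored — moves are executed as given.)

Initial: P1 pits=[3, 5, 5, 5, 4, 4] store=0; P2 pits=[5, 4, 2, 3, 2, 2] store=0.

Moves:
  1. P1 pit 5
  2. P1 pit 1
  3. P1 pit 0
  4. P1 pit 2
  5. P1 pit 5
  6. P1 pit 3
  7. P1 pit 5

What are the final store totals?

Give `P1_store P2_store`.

Move 1: P1 pit5 -> P1=[3,5,5,5,4,0](1) P2=[6,5,3,3,2,2](0)
Move 2: P1 pit1 -> P1=[3,0,6,6,5,1](2) P2=[6,5,3,3,2,2](0)
Move 3: P1 pit0 -> P1=[0,1,7,7,5,1](2) P2=[6,5,3,3,2,2](0)
Move 4: P1 pit2 -> P1=[0,1,0,8,6,2](3) P2=[7,6,4,3,2,2](0)
Move 5: P1 pit5 -> P1=[0,1,0,8,6,0](4) P2=[8,6,4,3,2,2](0)
Move 6: P1 pit3 -> P1=[0,1,0,0,7,1](5) P2=[9,7,5,4,3,2](0)
Move 7: P1 pit5 -> P1=[0,1,0,0,7,0](6) P2=[9,7,5,4,3,2](0)

Answer: 6 0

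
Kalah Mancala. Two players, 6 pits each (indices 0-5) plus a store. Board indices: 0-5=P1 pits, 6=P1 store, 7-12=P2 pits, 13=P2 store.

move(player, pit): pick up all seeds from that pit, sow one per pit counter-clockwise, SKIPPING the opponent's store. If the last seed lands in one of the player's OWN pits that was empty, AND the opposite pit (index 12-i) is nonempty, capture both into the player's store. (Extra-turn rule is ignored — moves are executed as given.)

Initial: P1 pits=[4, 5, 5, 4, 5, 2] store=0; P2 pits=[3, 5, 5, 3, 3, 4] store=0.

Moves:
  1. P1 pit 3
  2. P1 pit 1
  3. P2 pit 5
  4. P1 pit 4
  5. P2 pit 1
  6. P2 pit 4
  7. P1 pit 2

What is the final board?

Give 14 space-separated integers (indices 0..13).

Answer: 7 2 0 2 1 6 4 6 1 8 6 0 2 3

Derivation:
Move 1: P1 pit3 -> P1=[4,5,5,0,6,3](1) P2=[4,5,5,3,3,4](0)
Move 2: P1 pit1 -> P1=[4,0,6,1,7,4](2) P2=[4,5,5,3,3,4](0)
Move 3: P2 pit5 -> P1=[5,1,7,1,7,4](2) P2=[4,5,5,3,3,0](1)
Move 4: P1 pit4 -> P1=[5,1,7,1,0,5](3) P2=[5,6,6,4,4,0](1)
Move 5: P2 pit1 -> P1=[6,1,7,1,0,5](3) P2=[5,0,7,5,5,1](2)
Move 6: P2 pit4 -> P1=[7,2,8,1,0,5](3) P2=[5,0,7,5,0,2](3)
Move 7: P1 pit2 -> P1=[7,2,0,2,1,6](4) P2=[6,1,8,6,0,2](3)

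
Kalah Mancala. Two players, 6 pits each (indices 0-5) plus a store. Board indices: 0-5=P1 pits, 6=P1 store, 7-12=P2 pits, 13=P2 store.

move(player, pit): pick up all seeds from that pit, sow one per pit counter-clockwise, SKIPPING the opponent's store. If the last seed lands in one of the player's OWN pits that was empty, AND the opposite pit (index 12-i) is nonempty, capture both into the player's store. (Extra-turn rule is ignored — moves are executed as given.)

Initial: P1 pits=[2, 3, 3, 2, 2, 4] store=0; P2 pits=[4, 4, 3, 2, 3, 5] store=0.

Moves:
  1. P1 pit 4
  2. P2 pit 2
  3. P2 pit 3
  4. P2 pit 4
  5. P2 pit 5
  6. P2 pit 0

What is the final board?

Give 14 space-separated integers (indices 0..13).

Answer: 0 5 5 3 1 6 1 0 5 1 1 1 0 8

Derivation:
Move 1: P1 pit4 -> P1=[2,3,3,2,0,5](1) P2=[4,4,3,2,3,5](0)
Move 2: P2 pit2 -> P1=[2,3,3,2,0,5](1) P2=[4,4,0,3,4,6](0)
Move 3: P2 pit3 -> P1=[2,3,3,2,0,5](1) P2=[4,4,0,0,5,7](1)
Move 4: P2 pit4 -> P1=[3,4,4,2,0,5](1) P2=[4,4,0,0,0,8](2)
Move 5: P2 pit5 -> P1=[4,5,5,3,1,6](1) P2=[5,4,0,0,0,0](3)
Move 6: P2 pit0 -> P1=[0,5,5,3,1,6](1) P2=[0,5,1,1,1,0](8)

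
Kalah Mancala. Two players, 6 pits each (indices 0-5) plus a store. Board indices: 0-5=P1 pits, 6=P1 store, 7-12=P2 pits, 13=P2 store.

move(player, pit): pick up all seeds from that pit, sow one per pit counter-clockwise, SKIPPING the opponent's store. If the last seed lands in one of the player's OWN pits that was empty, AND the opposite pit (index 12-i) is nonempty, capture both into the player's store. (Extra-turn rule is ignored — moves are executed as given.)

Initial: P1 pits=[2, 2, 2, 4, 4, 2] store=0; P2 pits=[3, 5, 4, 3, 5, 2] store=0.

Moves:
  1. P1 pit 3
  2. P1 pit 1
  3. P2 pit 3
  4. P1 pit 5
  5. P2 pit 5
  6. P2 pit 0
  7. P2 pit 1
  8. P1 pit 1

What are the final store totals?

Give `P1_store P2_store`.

Move 1: P1 pit3 -> P1=[2,2,2,0,5,3](1) P2=[4,5,4,3,5,2](0)
Move 2: P1 pit1 -> P1=[2,0,3,0,5,3](6) P2=[4,5,0,3,5,2](0)
Move 3: P2 pit3 -> P1=[2,0,3,0,5,3](6) P2=[4,5,0,0,6,3](1)
Move 4: P1 pit5 -> P1=[2,0,3,0,5,0](7) P2=[5,6,0,0,6,3](1)
Move 5: P2 pit5 -> P1=[3,1,3,0,5,0](7) P2=[5,6,0,0,6,0](2)
Move 6: P2 pit0 -> P1=[0,1,3,0,5,0](7) P2=[0,7,1,1,7,0](6)
Move 7: P2 pit1 -> P1=[1,2,3,0,5,0](7) P2=[0,0,2,2,8,1](7)
Move 8: P1 pit1 -> P1=[1,0,4,0,5,0](10) P2=[0,0,0,2,8,1](7)

Answer: 10 7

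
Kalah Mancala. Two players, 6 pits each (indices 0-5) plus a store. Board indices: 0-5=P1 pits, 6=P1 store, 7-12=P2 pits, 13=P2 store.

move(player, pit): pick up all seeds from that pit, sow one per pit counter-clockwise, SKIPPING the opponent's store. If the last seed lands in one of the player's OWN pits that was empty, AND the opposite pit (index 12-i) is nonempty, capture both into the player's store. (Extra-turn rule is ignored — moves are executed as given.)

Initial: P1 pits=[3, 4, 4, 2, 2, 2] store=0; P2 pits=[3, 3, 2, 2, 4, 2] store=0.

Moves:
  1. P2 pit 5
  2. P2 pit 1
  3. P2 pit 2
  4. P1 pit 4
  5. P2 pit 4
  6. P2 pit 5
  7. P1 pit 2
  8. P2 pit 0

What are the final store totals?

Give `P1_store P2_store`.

Answer: 2 14

Derivation:
Move 1: P2 pit5 -> P1=[4,4,4,2,2,2](0) P2=[3,3,2,2,4,0](1)
Move 2: P2 pit1 -> P1=[4,4,4,2,2,2](0) P2=[3,0,3,3,5,0](1)
Move 3: P2 pit2 -> P1=[0,4,4,2,2,2](0) P2=[3,0,0,4,6,0](6)
Move 4: P1 pit4 -> P1=[0,4,4,2,0,3](1) P2=[3,0,0,4,6,0](6)
Move 5: P2 pit4 -> P1=[1,5,5,3,0,3](1) P2=[3,0,0,4,0,1](7)
Move 6: P2 pit5 -> P1=[1,5,5,3,0,3](1) P2=[3,0,0,4,0,0](8)
Move 7: P1 pit2 -> P1=[1,5,0,4,1,4](2) P2=[4,0,0,4,0,0](8)
Move 8: P2 pit0 -> P1=[1,0,0,4,1,4](2) P2=[0,1,1,5,0,0](14)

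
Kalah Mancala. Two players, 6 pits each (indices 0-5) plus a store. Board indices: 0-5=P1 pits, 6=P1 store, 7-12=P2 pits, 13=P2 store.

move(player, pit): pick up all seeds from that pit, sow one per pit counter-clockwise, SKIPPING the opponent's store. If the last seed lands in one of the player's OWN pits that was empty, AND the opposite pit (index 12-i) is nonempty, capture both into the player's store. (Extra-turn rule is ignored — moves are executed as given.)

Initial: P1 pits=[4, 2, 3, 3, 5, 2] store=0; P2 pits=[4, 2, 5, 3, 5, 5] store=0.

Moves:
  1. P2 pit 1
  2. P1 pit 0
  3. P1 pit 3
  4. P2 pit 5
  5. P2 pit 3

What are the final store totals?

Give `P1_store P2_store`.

Answer: 1 2

Derivation:
Move 1: P2 pit1 -> P1=[4,2,3,3,5,2](0) P2=[4,0,6,4,5,5](0)
Move 2: P1 pit0 -> P1=[0,3,4,4,6,2](0) P2=[4,0,6,4,5,5](0)
Move 3: P1 pit3 -> P1=[0,3,4,0,7,3](1) P2=[5,0,6,4,5,5](0)
Move 4: P2 pit5 -> P1=[1,4,5,1,7,3](1) P2=[5,0,6,4,5,0](1)
Move 5: P2 pit3 -> P1=[2,4,5,1,7,3](1) P2=[5,0,6,0,6,1](2)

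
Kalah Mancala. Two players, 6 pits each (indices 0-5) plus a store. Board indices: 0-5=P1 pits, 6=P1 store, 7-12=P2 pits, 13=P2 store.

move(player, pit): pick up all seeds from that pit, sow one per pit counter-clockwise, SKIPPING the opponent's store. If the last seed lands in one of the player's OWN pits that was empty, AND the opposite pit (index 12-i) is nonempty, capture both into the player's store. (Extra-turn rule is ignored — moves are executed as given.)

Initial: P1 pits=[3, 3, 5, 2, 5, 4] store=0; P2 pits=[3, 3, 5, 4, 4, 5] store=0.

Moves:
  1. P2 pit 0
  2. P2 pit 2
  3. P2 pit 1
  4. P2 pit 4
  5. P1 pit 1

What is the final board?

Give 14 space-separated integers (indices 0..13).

Move 1: P2 pit0 -> P1=[3,3,5,2,5,4](0) P2=[0,4,6,5,4,5](0)
Move 2: P2 pit2 -> P1=[4,4,5,2,5,4](0) P2=[0,4,0,6,5,6](1)
Move 3: P2 pit1 -> P1=[4,4,5,2,5,4](0) P2=[0,0,1,7,6,7](1)
Move 4: P2 pit4 -> P1=[5,5,6,3,5,4](0) P2=[0,0,1,7,0,8](2)
Move 5: P1 pit1 -> P1=[5,0,7,4,6,5](1) P2=[0,0,1,7,0,8](2)

Answer: 5 0 7 4 6 5 1 0 0 1 7 0 8 2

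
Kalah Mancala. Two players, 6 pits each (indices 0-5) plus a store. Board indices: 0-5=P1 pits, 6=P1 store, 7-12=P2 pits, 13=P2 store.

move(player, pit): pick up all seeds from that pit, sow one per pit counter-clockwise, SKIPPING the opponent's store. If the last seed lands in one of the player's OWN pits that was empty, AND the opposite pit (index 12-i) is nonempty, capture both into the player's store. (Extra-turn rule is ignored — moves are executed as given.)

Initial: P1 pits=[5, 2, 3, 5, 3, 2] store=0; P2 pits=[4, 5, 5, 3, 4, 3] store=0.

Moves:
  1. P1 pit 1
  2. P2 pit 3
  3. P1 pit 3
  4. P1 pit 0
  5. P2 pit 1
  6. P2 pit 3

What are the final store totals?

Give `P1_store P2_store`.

Answer: 1 2

Derivation:
Move 1: P1 pit1 -> P1=[5,0,4,6,3,2](0) P2=[4,5,5,3,4,3](0)
Move 2: P2 pit3 -> P1=[5,0,4,6,3,2](0) P2=[4,5,5,0,5,4](1)
Move 3: P1 pit3 -> P1=[5,0,4,0,4,3](1) P2=[5,6,6,0,5,4](1)
Move 4: P1 pit0 -> P1=[0,1,5,1,5,4](1) P2=[5,6,6,0,5,4](1)
Move 5: P2 pit1 -> P1=[1,1,5,1,5,4](1) P2=[5,0,7,1,6,5](2)
Move 6: P2 pit3 -> P1=[1,1,5,1,5,4](1) P2=[5,0,7,0,7,5](2)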